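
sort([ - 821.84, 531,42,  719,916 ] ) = [ - 821.84,  42 , 531 , 719, 916]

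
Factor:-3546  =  -2^1*3^2*197^1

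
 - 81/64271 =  - 1+64190/64271  =  - 0.00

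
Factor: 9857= 9857^1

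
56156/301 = 56156/301 =186.56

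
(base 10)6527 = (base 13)2C81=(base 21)egh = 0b1100101111111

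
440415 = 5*88083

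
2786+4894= 7680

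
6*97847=587082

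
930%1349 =930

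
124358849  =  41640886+82717963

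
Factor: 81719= 11^1*17^1 *19^1 * 23^1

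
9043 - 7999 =1044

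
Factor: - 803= - 11^1*73^1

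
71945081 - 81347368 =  - 9402287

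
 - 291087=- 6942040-  -  6650953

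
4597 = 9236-4639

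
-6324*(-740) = 4679760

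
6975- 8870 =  - 1895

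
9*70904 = 638136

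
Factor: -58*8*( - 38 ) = 2^5*19^1 * 29^1  =  17632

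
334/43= 7 + 33/43 = 7.77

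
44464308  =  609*73012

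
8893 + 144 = 9037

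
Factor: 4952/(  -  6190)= - 2^2*5^( - 1 )= - 4/5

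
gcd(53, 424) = 53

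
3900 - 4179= - 279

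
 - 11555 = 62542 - 74097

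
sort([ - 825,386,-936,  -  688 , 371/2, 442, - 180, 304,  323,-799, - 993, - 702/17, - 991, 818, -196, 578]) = [ - 993,-991,  -  936,-825, - 799, - 688, - 196 , - 180, -702/17,371/2, 304, 323, 386, 442, 578, 818] 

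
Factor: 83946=2^1*3^1*17^1 *823^1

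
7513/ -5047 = -2 + 2581/5047 = -1.49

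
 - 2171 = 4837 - 7008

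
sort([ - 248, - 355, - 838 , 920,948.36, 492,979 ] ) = [ - 838, - 355 , - 248, 492,920,  948.36,  979]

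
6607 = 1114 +5493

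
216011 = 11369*19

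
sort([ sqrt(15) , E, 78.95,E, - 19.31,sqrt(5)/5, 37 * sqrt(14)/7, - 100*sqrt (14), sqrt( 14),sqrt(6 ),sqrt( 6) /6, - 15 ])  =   [ - 100*sqrt(14),- 19.31,  -  15, sqrt(6) /6,sqrt( 5 )/5  ,  sqrt ( 6 ), E, E,  sqrt(14), sqrt(15),37*sqrt( 14 ) /7,78.95 ] 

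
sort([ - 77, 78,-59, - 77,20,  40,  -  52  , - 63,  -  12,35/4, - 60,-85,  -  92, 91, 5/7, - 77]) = [ - 92, - 85 , - 77, - 77, - 77,  -  63, - 60, - 59, - 52, - 12,5/7,35/4,20,40,78, 91] 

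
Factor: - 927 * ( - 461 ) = 427347 = 3^2*103^1 * 461^1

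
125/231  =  125/231 = 0.54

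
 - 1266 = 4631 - 5897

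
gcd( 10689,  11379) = 3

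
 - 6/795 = -1 + 263/265= - 0.01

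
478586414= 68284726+410301688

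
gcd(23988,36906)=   6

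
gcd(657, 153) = 9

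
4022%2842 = 1180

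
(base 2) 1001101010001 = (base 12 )2A41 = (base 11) 3796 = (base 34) 49f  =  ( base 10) 4945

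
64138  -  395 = 63743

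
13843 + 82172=96015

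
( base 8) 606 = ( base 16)186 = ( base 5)3030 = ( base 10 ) 390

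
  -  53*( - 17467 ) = 925751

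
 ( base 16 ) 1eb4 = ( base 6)100220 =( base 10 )7860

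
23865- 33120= - 9255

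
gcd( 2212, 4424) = 2212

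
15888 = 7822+8066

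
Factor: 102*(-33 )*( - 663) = 2231658 = 2^1*3^3*11^1*13^1*17^2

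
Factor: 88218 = 2^1*3^2 * 13^2 *29^1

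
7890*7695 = 60713550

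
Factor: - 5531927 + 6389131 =2^2*19^1*11279^1 = 857204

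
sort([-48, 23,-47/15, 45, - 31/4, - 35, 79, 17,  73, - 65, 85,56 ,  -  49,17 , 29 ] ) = [-65,- 49, - 48,  -  35  , - 31/4,-47/15,  17,17,23, 29,  45,56, 73, 79,85 ] 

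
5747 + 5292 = 11039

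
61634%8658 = 1028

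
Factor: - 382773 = - 3^1*127591^1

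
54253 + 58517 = 112770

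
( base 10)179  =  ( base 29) 65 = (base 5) 1204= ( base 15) be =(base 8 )263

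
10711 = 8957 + 1754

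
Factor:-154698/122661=-2^1*3^ ( -2)*7^ (  -  1 )*11^(- 1)*19^1 * 23^1 = - 874/693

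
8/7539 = 8/7539 = 0.00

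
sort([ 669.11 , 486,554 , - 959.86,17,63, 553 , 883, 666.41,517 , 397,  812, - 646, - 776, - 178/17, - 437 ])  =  [ - 959.86, - 776,-646, - 437, - 178/17,17,63,  397, 486,517,553, 554,  666.41, 669.11, 812,  883]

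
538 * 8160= 4390080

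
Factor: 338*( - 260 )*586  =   - 51497680   =  -  2^4 * 5^1*13^3*293^1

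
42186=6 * 7031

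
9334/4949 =1 + 4385/4949 =1.89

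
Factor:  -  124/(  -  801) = 2^2*3^(  -  2 )*31^1  *89^( - 1 ) 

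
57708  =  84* 687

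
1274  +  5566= 6840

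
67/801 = 67/801 = 0.08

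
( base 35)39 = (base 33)3f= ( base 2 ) 1110010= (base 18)66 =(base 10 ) 114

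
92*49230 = 4529160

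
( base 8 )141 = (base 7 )166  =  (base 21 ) 4D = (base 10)97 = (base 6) 241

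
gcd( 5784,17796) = 12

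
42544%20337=1870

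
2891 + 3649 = 6540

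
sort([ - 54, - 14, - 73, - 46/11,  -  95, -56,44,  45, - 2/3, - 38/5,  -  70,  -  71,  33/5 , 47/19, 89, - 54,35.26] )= [ - 95, - 73, - 71,-70, - 56, - 54, - 54 , - 14, - 38/5, - 46/11, - 2/3,47/19,33/5,35.26, 44,45, 89]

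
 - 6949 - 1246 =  - 8195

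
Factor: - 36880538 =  - 2^1*18440269^1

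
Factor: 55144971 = 3^2 *7^1*875317^1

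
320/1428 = 80/357= 0.22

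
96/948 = 8/79=0.10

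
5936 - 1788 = 4148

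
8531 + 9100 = 17631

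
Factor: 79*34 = 2^1*17^1*79^1 = 2686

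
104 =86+18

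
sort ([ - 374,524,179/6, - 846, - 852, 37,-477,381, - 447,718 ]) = [ - 852, - 846, - 477,-447, - 374,179/6,37,381,524,  718]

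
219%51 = 15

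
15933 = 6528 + 9405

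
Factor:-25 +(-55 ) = -2^4*5^1 = -  80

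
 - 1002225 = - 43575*23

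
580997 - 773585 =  - 192588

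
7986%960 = 306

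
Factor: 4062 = 2^1*3^1*677^1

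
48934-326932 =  - 277998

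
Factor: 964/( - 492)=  - 241/123 =- 3^( - 1)*41^ ( - 1)*  241^1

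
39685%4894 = 533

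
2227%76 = 23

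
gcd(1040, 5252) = 52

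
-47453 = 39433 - 86886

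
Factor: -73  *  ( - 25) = 1825 = 5^2*73^1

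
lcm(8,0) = 0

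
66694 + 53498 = 120192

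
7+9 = 16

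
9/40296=3/13432 = 0.00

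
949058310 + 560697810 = 1509756120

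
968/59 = 968/59= 16.41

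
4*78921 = 315684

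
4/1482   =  2/741 = 0.00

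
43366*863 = 37424858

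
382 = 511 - 129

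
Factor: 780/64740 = 83^( - 1) = 1/83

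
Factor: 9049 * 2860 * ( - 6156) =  - 159318141840 = - 2^4*3^4*5^1*11^1*13^1 *19^1*9049^1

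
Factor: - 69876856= -2^3*7^1*1247801^1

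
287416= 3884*74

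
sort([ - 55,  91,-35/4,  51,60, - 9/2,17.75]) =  [ - 55, - 35/4,-9/2 , 17.75 , 51,60, 91]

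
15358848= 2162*7104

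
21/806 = 21/806 = 0.03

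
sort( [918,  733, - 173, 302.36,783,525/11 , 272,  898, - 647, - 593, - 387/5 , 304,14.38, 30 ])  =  [ - 647, - 593,  -  173,  -  387/5,14.38, 30, 525/11,272, 302.36, 304, 733, 783, 898,918 ]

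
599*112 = 67088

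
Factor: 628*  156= 97968   =  2^4*3^1*13^1*157^1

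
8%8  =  0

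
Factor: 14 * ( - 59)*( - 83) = 68558= 2^1* 7^1*59^1*83^1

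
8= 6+2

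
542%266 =10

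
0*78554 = 0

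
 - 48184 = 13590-61774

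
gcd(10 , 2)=2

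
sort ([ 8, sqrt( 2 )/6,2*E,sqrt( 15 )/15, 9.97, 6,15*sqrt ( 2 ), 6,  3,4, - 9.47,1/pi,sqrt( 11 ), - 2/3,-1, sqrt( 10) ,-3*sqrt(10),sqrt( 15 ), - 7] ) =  [ - 3*sqrt( 10 ), - 9.47 ,- 7,  -  1, - 2/3, sqrt( 2)/6, sqrt( 15 ) /15,1/pi,  3, sqrt( 10), sqrt( 11 ), sqrt ( 15),4,2*E , 6 , 6,8,9.97,  15*sqrt( 2) ]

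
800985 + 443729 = 1244714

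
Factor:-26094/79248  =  - 2^ ( -3 )*13^( - 1 )*127^( - 1 ) * 4349^1 = -  4349/13208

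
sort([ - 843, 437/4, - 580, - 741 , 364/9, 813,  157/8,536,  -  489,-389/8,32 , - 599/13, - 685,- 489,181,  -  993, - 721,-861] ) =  [-993, - 861, - 843, - 741, - 721, - 685, - 580,  -  489,  -  489, - 389/8,-599/13, 157/8, 32,364/9, 437/4, 181  ,  536, 813]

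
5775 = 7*825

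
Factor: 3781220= 2^2*5^1*189061^1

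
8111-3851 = 4260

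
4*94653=378612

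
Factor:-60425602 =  - 2^1*3617^1*8353^1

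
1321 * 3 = 3963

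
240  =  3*80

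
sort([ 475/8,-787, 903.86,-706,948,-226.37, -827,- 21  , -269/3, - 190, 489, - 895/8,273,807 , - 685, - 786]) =[ - 827, - 787,  -  786,  -  706 , - 685, -226.37,-190,-895/8, - 269/3, - 21, 475/8, 273,489,807,903.86,  948 ]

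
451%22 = 11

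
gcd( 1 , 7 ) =1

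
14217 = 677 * 21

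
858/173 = 858/173 = 4.96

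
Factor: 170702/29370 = 3^(  -  1)*5^( - 1) * 7^1*11^( - 1)*137^1 =959/165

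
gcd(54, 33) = 3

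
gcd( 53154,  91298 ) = 2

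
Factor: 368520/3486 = 740/7 = 2^2*5^1*7^( - 1)*37^1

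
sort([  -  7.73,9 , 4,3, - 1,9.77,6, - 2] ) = [ - 7.73, - 2, - 1, 3, 4,  6,9,9.77]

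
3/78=1/26 =0.04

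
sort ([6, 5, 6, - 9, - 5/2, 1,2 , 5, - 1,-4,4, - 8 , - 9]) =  [  -  9,  -  9, - 8, - 4, - 5/2, - 1, 1, 2, 4 , 5, 5, 6, 6]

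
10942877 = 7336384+3606493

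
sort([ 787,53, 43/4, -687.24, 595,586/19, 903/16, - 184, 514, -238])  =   [ - 687.24, - 238, - 184,43/4,  586/19, 53,903/16, 514  ,  595, 787 ] 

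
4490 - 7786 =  - 3296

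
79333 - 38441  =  40892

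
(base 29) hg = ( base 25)K9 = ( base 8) 775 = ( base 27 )in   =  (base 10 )509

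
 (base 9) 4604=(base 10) 3406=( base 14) 1354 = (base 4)311032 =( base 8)6516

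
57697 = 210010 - 152313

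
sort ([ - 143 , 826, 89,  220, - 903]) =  [ - 903, - 143 , 89  ,  220,826]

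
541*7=3787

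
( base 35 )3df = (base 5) 113040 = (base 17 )E5E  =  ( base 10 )4145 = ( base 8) 10061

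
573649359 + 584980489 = 1158629848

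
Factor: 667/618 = 2^(  -  1 )*3^(- 1)*23^1*  29^1*103^(- 1 )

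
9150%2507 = 1629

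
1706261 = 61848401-60142140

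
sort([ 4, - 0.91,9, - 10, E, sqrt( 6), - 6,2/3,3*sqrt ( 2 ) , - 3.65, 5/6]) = [ - 10,  -  6, - 3.65,  -  0.91,2/3,  5/6,sqrt(6),E, 4,3*sqrt ( 2),9 ]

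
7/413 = 1/59 = 0.02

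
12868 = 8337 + 4531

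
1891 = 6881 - 4990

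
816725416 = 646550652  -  -170174764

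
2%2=0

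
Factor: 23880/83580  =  2/7  =  2^1 * 7^(-1 ) 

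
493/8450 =493/8450=0.06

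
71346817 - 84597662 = - 13250845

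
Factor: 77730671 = 31^1 * 59^1*42499^1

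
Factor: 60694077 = 3^1 * 20231359^1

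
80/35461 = 80/35461 = 0.00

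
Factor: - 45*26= - 1170= -2^1 * 3^2*5^1 * 13^1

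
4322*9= 38898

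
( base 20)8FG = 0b110110111100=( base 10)3516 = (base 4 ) 312330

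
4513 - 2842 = 1671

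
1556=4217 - 2661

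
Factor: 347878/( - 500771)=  - 2^1*281^1*809^( - 1)=   - 562/809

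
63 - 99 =-36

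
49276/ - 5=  - 49276/5= - 9855.20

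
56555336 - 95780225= -39224889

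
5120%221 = 37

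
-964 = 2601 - 3565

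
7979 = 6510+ 1469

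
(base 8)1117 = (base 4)21033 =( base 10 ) 591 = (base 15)296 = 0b1001001111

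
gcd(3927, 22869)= 231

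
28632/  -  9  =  -3182 + 2/3 = -3181.33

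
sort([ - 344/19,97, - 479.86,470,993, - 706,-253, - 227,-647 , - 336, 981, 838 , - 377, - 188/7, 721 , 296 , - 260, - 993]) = [  -  993,-706, - 647,  -  479.86, - 377, - 336, - 260,- 253, - 227, - 188/7,-344/19, 97, 296,470,721,838, 981,993] 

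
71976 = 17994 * 4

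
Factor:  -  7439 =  - 43^1 * 173^1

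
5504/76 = 72 + 8/19 = 72.42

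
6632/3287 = 6632/3287 = 2.02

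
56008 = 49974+6034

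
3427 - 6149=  - 2722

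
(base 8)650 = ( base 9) 521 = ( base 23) ia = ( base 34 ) cg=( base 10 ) 424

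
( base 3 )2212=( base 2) 1001101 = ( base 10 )77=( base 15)52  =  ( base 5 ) 302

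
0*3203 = 0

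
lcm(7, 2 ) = 14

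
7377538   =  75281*98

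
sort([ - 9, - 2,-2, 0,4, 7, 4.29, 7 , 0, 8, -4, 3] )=[ - 9, - 4, - 2, - 2, 0 , 0, 3, 4 , 4.29, 7, 7,8 ]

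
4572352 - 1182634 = 3389718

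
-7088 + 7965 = 877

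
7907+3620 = 11527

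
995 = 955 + 40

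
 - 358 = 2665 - 3023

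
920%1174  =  920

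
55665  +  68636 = 124301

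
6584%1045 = 314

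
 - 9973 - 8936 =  - 18909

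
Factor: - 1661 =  - 11^1*151^1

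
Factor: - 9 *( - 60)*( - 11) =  - 2^2*3^3*5^1*11^1 = - 5940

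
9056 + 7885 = 16941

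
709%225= 34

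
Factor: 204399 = 3^2*13^1*1747^1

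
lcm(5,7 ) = 35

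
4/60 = 1/15 = 0.07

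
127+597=724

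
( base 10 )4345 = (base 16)10f9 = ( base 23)84L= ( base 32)47P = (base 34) 3pr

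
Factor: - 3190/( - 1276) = 5/2=2^(- 1)*5^1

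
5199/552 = 1733/184 = 9.42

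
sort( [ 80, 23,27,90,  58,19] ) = [ 19,23, 27, 58, 80,  90]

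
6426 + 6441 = 12867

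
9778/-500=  - 20  +  111/250  =  - 19.56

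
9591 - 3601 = 5990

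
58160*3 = 174480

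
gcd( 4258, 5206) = 2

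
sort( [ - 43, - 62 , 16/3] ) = [ - 62,  -  43, 16/3]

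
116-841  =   - 725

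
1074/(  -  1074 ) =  - 1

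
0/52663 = 0 = 0.00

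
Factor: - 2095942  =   - 2^1*1047971^1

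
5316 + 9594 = 14910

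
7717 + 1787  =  9504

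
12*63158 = 757896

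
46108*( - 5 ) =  - 230540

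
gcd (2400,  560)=80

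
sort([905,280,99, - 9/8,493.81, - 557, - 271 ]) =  [ - 557 , - 271,  -  9/8,99,280,493.81, 905 ] 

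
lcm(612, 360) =6120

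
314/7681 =314/7681 = 0.04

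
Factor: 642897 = 3^4*7937^1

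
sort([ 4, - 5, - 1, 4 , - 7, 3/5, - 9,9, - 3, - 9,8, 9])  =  [ - 9, -9,-7, - 5,-3,- 1,  3/5, 4, 4, 8,9,9] 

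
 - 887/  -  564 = 887/564 = 1.57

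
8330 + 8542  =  16872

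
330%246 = 84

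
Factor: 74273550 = 2^1*3^1*5^2*13^1*41^1*929^1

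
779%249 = 32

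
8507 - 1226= 7281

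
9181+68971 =78152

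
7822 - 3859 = 3963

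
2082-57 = 2025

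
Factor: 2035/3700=2^( - 2 )*5^(  -  1 )* 11^1 = 11/20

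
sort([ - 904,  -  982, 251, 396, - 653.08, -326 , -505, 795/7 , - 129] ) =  [- 982,-904,-653.08, - 505,-326, - 129 , 795/7,251, 396] 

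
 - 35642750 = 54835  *(-650)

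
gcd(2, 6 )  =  2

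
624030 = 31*20130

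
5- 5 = 0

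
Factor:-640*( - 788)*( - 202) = -2^10*5^1*101^1 * 197^1 = -101872640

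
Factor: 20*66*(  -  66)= - 2^4*3^2*5^1*11^2  =  - 87120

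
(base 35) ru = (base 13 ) 5A0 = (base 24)1gf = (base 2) 1111001111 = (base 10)975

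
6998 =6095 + 903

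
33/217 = 33/217 = 0.15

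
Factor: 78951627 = 3^2*353^1 * 24851^1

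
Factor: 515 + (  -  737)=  - 2^1*3^1 * 37^1 = -222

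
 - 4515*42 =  - 189630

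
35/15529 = 35/15529 = 0.00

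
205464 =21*9784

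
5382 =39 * 138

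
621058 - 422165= 198893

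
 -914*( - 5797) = 5298458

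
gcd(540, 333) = 9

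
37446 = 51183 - 13737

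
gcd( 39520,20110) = 10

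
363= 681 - 318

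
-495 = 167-662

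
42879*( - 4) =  - 171516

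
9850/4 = 4925/2  =  2462.50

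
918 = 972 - 54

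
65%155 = 65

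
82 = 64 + 18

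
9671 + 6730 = 16401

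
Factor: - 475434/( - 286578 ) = 433/261  =  3^ ( - 2 )*29^( - 1 )*433^1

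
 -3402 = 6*(-567 ) 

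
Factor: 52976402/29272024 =26488201/14636012 =2^( -2 ) * 59^( -1)*103^1*229^1*1123^1*62017^ ( -1) 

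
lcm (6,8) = 24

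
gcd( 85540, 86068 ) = 4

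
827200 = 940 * 880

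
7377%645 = 282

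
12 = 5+7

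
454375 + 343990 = 798365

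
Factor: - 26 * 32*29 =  -24128  =  -2^6*13^1*29^1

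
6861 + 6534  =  13395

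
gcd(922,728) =2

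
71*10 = 710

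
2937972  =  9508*309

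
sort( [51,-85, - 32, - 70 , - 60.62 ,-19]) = [ - 85, - 70,-60.62 , - 32, - 19, 51 ]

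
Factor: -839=-839^1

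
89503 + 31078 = 120581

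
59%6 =5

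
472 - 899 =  - 427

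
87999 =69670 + 18329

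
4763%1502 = 257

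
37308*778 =29025624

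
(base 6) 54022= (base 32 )75U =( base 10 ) 7358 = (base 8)16276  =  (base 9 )11075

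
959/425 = 959/425  =  2.26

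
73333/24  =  73333/24= 3055.54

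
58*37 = 2146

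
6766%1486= 822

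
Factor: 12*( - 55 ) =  - 2^2*3^1*5^1 * 11^1 =- 660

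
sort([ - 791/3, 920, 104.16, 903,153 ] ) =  [ - 791/3,104.16,153, 903,920]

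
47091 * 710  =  33434610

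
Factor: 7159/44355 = 3^( - 1)*5^( - 1 )*2957^ ( - 1 ) * 7159^1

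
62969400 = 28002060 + 34967340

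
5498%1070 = 148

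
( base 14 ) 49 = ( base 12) 55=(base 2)1000001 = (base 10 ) 65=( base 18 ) 3B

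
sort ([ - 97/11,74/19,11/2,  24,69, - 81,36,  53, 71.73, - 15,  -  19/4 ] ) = [ - 81, -15, - 97/11,- 19/4 , 74/19,11/2,24, 36,53 , 69, 71.73] 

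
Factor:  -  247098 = - 2^1 * 3^1 * 41183^1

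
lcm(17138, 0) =0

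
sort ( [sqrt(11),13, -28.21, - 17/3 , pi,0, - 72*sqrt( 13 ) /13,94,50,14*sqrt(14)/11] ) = [ -28.21,-72  *sqrt( 13)/13, - 17/3, 0,pi, sqrt( 11 ),14* sqrt( 14)/11,13,50, 94]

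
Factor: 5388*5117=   2^2*3^1*7^1* 17^1*43^1*449^1= 27570396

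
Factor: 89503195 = 5^1*17900639^1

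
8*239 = 1912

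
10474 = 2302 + 8172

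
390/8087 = 390/8087 = 0.05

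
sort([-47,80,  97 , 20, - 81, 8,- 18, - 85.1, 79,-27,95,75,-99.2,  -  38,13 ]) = [-99.2 ,- 85.1, - 81 ,  -  47,-38, - 27, - 18,8,13, 20,75,79,80, 95,  97] 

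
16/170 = 8/85 = 0.09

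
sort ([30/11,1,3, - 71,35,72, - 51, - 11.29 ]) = [  -  71,-51, - 11.29,1,30/11, 3,35, 72]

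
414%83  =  82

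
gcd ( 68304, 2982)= 6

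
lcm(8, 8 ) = 8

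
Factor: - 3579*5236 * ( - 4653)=87195563532=2^2*3^3*7^1*11^2 * 17^1*47^1 * 1193^1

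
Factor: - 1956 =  - 2^2*3^1*163^1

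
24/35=24/35 =0.69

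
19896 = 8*2487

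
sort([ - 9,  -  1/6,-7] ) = [ - 9,  -  7, - 1/6]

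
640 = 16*40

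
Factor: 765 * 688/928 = 2^( - 1)*3^2 * 5^1 * 17^1 * 29^( - 1)*43^1 = 32895/58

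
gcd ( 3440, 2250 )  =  10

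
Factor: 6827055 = 3^1*5^1*37^1 * 12301^1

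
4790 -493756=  - 488966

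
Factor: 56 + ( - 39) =17 = 17^1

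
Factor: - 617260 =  - 2^2*5^1*7^1*4409^1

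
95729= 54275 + 41454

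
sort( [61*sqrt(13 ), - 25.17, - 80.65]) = [ - 80.65,- 25.17 , 61*sqrt( 13 )]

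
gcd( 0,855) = 855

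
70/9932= 35/4966 = 0.01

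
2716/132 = 679/33 = 20.58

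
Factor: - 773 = - 773^1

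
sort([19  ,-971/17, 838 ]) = [ - 971/17,19,838]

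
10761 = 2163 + 8598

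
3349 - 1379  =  1970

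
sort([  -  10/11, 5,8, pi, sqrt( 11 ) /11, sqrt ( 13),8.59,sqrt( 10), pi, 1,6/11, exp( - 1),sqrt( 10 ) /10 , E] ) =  [ - 10/11, sqrt(11) /11,sqrt(10 )/10, exp( - 1),6/11  ,  1, E,pi, pi, sqrt(10), sqrt (13), 5, 8, 8.59 ] 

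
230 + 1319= 1549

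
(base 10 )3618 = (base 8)7042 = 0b111000100010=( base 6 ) 24430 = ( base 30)40I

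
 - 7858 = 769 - 8627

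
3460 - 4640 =-1180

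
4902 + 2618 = 7520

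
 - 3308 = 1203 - 4511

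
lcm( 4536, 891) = 49896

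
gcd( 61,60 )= 1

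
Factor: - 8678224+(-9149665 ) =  - 17827889 = -17827889^1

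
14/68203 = 14/68203  =  0.00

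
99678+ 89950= 189628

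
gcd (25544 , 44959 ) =1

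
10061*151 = 1519211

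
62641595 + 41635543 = 104277138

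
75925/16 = 75925/16= 4745.31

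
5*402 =2010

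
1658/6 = 829/3  =  276.33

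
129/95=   129/95=1.36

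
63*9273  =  584199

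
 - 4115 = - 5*823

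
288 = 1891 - 1603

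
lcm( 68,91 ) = 6188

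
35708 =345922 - 310214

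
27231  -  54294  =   - 27063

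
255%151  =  104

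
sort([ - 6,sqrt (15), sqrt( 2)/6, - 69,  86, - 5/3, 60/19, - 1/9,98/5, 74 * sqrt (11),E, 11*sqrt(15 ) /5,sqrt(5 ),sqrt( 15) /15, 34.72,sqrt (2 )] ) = [-69, - 6 , -5/3,- 1/9,sqrt(2) /6, sqrt(15 ) /15,sqrt(2 ) , sqrt( 5 ),E, 60/19, sqrt(15), 11*sqrt(15)/5, 98/5, 34.72, 86, 74*sqrt(11 ) ]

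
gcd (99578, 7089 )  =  1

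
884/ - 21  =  -884/21=-  42.10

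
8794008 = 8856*993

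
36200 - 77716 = -41516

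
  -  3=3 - 6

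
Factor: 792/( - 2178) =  - 2^2*11^( - 1) = - 4/11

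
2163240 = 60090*36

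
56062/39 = 1437+ 19/39= 1437.49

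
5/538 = 5/538 = 0.01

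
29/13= 2+3/13 =2.23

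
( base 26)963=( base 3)22120020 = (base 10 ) 6243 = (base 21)e36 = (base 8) 14143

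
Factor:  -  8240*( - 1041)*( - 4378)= - 37553783520  =  -2^5*3^1*5^1 * 11^1 *103^1 * 199^1 * 347^1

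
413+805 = 1218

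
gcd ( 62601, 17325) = 231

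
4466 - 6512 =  - 2046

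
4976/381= 4976/381 = 13.06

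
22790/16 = 1424+3/8  =  1424.38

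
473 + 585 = 1058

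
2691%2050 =641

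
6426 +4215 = 10641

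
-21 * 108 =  - 2268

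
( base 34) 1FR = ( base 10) 1693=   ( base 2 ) 11010011101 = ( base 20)44D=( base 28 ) 24D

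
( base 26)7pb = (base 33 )4VE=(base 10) 5393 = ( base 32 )58H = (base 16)1511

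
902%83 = 72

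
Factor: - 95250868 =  - 2^2*  2309^1*10313^1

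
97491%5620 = 1951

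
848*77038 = 65328224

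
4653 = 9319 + -4666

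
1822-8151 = -6329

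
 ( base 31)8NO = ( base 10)8425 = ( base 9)12501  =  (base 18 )1801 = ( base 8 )20351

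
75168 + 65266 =140434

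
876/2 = 438 = 438.00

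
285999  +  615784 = 901783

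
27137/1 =27137 = 27137.00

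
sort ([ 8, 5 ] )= [ 5, 8] 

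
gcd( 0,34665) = 34665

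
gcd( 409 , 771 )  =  1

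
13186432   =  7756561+5429871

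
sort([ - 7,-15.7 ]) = [ - 15.7, - 7]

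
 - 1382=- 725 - 657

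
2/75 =2/75  =  0.03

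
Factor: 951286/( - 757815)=- 2^1*3^( - 1)*5^( - 1)*7^2*17^1*19^( - 1)*571^1*2659^(-1 )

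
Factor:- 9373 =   -  7^1*13^1*103^1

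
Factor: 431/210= 2^ ( - 1)*3^( - 1 ) * 5^( - 1 )*7^( - 1 )*431^1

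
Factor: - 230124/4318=-906/17 = -2^1*3^1*17^(-1)*151^1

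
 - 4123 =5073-9196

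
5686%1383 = 154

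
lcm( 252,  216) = 1512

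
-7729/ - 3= 2576 + 1/3 = 2576.33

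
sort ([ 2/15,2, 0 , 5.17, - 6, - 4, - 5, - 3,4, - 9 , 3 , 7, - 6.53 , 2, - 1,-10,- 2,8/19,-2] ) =[-10,-9,- 6.53, - 6, - 5,-4,-3, - 2,-2, - 1, 0,2/15,8/19,2, 2, 3, 4, 5.17 , 7]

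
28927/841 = 34 + 333/841 = 34.40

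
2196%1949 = 247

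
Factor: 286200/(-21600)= -53/4 = -2^( - 2)*53^1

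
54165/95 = 10833/19 = 570.16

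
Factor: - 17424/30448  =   - 99/173 = - 3^2*11^1*173^( - 1)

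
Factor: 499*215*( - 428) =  - 45917980 = - 2^2*5^1 *43^1*107^1*  499^1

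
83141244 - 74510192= 8631052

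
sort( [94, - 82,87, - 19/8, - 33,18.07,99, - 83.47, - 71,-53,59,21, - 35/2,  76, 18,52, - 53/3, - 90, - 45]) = [ - 90, - 83.47, - 82, - 71, - 53,-45, - 33, - 53/3, - 35/2, - 19/8, 18, 18.07,21,  52, 59,76 , 87, 94, 99 ] 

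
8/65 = 8/65=0.12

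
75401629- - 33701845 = 109103474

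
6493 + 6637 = 13130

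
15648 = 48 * 326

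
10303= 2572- - 7731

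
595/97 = 6 + 13/97 =6.13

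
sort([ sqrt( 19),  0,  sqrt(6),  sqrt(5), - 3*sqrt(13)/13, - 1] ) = [-1,  -  3*sqrt( 13)/13, 0, sqrt(5) , sqrt( 6),sqrt(19 )] 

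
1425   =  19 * 75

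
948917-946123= 2794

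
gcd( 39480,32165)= 35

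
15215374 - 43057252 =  - 27841878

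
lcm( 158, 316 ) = 316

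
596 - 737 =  - 141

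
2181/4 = 545+1/4 = 545.25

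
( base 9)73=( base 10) 66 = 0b1000010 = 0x42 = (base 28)2a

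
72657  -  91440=-18783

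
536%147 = 95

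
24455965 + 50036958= 74492923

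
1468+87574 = 89042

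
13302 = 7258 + 6044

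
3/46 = 3/46 = 0.07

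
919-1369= -450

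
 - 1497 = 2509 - 4006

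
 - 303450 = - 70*4335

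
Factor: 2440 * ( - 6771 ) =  - 16521240 = - 2^3*3^1*5^1*37^1*61^2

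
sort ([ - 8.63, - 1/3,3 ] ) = [ - 8.63, - 1/3,  3 ] 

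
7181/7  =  7181/7 = 1025.86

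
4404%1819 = 766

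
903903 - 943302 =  - 39399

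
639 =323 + 316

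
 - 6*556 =-3336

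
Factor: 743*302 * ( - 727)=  - 2^1*151^1*727^1*743^1 = - 163128622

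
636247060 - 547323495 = 88923565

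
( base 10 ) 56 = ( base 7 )110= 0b111000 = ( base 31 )1p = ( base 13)44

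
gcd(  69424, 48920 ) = 8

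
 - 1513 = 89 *(  -  17)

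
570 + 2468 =3038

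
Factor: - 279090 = -2^1*3^2*5^1*7^1*443^1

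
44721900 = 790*56610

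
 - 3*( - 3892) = 11676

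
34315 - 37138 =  - 2823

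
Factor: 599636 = 2^2*149909^1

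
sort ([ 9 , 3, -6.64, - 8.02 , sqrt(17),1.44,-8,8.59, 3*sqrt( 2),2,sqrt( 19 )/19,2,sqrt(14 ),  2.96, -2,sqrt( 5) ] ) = [ - 8.02, - 8, - 6.64 , - 2, sqrt( 19 )/19, 1.44,2, 2, sqrt( 5),2.96,3, sqrt( 14 ),sqrt( 17),  3*sqrt( 2), 8.59 , 9 ] 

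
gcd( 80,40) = 40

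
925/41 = 22+23/41  =  22.56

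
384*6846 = 2628864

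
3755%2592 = 1163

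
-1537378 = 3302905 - 4840283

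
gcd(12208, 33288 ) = 8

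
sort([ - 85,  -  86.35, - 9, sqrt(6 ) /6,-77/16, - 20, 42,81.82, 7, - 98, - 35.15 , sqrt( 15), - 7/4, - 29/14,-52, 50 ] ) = [ - 98, - 86.35, - 85, - 52,  -  35.15,-20, - 9,  -  77/16,  -  29/14,  -  7/4, sqrt ( 6 )/6, sqrt ( 15),7, 42,50, 81.82]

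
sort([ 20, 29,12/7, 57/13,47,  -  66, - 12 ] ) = [-66, - 12,12/7,57/13, 20,29,47] 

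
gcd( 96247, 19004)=1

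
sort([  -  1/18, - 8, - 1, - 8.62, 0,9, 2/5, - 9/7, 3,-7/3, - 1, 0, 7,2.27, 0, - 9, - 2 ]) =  [ - 9, - 8.62, - 8, - 7/3, - 2, - 9/7, - 1, - 1, - 1/18, 0,0, 0,2/5,2.27, 3, 7,9]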